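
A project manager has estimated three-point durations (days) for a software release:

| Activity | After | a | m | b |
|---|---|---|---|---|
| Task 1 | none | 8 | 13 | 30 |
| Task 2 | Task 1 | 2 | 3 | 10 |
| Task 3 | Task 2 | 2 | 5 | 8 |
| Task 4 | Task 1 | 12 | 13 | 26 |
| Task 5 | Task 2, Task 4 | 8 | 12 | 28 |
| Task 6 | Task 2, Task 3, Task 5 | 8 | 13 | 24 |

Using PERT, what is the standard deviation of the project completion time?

te_Task 1 = (8 + 4·13 + 30)/6 = 90/6 = 15; σ²_Task 1 = ((30−8)/6)² = 13.444
te_Task 2 = (2 + 4·3 + 10)/6 = 24/6 = 4; σ²_Task 2 = ((10−2)/6)² = 1.778
te_Task 3 = (2 + 4·5 + 8)/6 = 30/6 = 5; σ²_Task 3 = ((8−2)/6)² = 1.000
te_Task 4 = (12 + 4·13 + 26)/6 = 90/6 = 15; σ²_Task 4 = ((26−12)/6)² = 5.444
te_Task 5 = (8 + 4·12 + 28)/6 = 84/6 = 14; σ²_Task 5 = ((28−8)/6)² = 11.111
te_Task 6 = (8 + 4·13 + 24)/6 = 84/6 = 14; σ²_Task 6 = ((24−8)/6)² = 7.111

Forward pass:
ES_Task 1 = 0; EF_Task 1 = 15
ES_Task 2 = 15; EF_Task 2 = 15+4 = 19
ES_Task 3 = 19; EF_Task 3 = 19+5 = 24
ES_Task 4 = 15; EF_Task 4 = 15+15 = 30
ES_Task 5 = max(EF_Task 2=19, EF_Task 4=30) = 30; EF_Task 5 = 30+14 = 44
ES_Task 6 = max(EF_Task 2=19, EF_Task 3=24, EF_Task 5=44) = 44; EF_Task 6 = 44+14 = 58
Expected project duration μ = 58 days. Critical path: Task 1 → Task 4 → Task 5 → Task 6.

Variance along critical path = 13.444 + 5.444 + 11.111 + 7.111 = 37.111
σ = √37.111 = 6.092 days

6.09 days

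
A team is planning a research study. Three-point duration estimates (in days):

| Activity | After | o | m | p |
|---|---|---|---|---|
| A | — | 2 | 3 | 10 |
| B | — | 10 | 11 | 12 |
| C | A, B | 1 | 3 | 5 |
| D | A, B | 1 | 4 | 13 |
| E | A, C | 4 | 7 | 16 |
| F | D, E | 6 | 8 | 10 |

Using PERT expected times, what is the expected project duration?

30 days

te_A = (2 + 4·3 + 10)/6 = 24/6 = 4
te_B = (10 + 4·11 + 12)/6 = 66/6 = 11
te_C = (1 + 4·3 + 5)/6 = 18/6 = 3
te_D = (1 + 4·4 + 13)/6 = 30/6 = 5
te_E = (4 + 4·7 + 16)/6 = 48/6 = 8
te_F = (6 + 4·8 + 10)/6 = 48/6 = 8

Forward pass:
ES_A = 0; EF_A = 4
ES_B = 0; EF_B = 11
ES_C = max(EF_A=4, EF_B=11) = 11; EF_C = 11+3 = 14
ES_D = max(EF_A=4, EF_B=11) = 11; EF_D = 11+5 = 16
ES_E = max(EF_A=4, EF_C=14) = 14; EF_E = 14+8 = 22
ES_F = max(EF_D=16, EF_E=22) = 22; EF_F = 22+8 = 30
Expected project duration μ = 30 days. Critical path: B → C → E → F.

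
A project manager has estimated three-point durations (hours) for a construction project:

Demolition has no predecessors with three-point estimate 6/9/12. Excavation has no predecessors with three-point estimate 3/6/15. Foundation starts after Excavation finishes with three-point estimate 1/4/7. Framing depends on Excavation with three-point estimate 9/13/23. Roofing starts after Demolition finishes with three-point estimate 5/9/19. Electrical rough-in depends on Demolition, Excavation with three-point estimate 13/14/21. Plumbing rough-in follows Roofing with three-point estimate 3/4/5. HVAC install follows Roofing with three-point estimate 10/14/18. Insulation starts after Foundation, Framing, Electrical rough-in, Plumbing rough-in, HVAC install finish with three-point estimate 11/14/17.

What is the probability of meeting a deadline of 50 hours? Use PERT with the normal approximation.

te_Demolition = (6 + 4·9 + 12)/6 = 54/6 = 9; σ²_Demolition = ((12−6)/6)² = 1.000
te_Excavation = (3 + 4·6 + 15)/6 = 42/6 = 7; σ²_Excavation = ((15−3)/6)² = 4.000
te_Foundation = (1 + 4·4 + 7)/6 = 24/6 = 4; σ²_Foundation = ((7−1)/6)² = 1.000
te_Framing = (9 + 4·13 + 23)/6 = 84/6 = 14; σ²_Framing = ((23−9)/6)² = 5.444
te_Roofing = (5 + 4·9 + 19)/6 = 60/6 = 10; σ²_Roofing = ((19−5)/6)² = 5.444
te_Electrical rough-in = (13 + 4·14 + 21)/6 = 90/6 = 15; σ²_Electrical rough-in = ((21−13)/6)² = 1.778
te_Plumbing rough-in = (3 + 4·4 + 5)/6 = 24/6 = 4; σ²_Plumbing rough-in = ((5−3)/6)² = 0.111
te_HVAC install = (10 + 4·14 + 18)/6 = 84/6 = 14; σ²_HVAC install = ((18−10)/6)² = 1.778
te_Insulation = (11 + 4·14 + 17)/6 = 84/6 = 14; σ²_Insulation = ((17−11)/6)² = 1.000

Forward pass:
ES_Demolition = 0; EF_Demolition = 9
ES_Excavation = 0; EF_Excavation = 7
ES_Foundation = 7; EF_Foundation = 7+4 = 11
ES_Framing = 7; EF_Framing = 7+14 = 21
ES_Roofing = 9; EF_Roofing = 9+10 = 19
ES_Electrical rough-in = max(EF_Demolition=9, EF_Excavation=7) = 9; EF_Electrical rough-in = 9+15 = 24
ES_Plumbing rough-in = 19; EF_Plumbing rough-in = 19+4 = 23
ES_HVAC install = 19; EF_HVAC install = 19+14 = 33
ES_Insulation = max(EF_Foundation=11, EF_Framing=21, EF_Electrical rough-in=24, EF_Plumbing rough-in=23, EF_HVAC install=33) = 33; EF_Insulation = 33+14 = 47
Expected project duration μ = 47 hours. Critical path: Demolition → Roofing → HVAC install → Insulation.

Variance along critical path = 1.000 + 5.444 + 1.778 + 1.000 = 9.222; σ = √9.222 = 3.037 hours.
Z = (50 − 47) / 3.037 = 0.988
P(T ≤ 50) = Φ(0.988) ≈ 0.838

0.838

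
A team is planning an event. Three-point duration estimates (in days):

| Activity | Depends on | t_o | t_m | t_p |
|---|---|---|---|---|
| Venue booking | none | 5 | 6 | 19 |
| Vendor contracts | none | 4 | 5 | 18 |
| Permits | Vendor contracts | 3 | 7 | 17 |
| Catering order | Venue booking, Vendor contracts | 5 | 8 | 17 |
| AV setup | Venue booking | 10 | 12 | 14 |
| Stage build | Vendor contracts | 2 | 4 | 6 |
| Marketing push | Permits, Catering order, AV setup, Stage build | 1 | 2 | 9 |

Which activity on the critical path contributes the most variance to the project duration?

Venue booking

te_Venue booking = (5 + 4·6 + 19)/6 = 48/6 = 8; σ²_Venue booking = ((19−5)/6)² = 5.444
te_Vendor contracts = (4 + 4·5 + 18)/6 = 42/6 = 7; σ²_Vendor contracts = ((18−4)/6)² = 5.444
te_Permits = (3 + 4·7 + 17)/6 = 48/6 = 8; σ²_Permits = ((17−3)/6)² = 5.444
te_Catering order = (5 + 4·8 + 17)/6 = 54/6 = 9; σ²_Catering order = ((17−5)/6)² = 4.000
te_AV setup = (10 + 4·12 + 14)/6 = 72/6 = 12; σ²_AV setup = ((14−10)/6)² = 0.444
te_Stage build = (2 + 4·4 + 6)/6 = 24/6 = 4; σ²_Stage build = ((6−2)/6)² = 0.444
te_Marketing push = (1 + 4·2 + 9)/6 = 18/6 = 3; σ²_Marketing push = ((9−1)/6)² = 1.778

Forward pass:
ES_Venue booking = 0; EF_Venue booking = 8
ES_Vendor contracts = 0; EF_Vendor contracts = 7
ES_Permits = 7; EF_Permits = 7+8 = 15
ES_Catering order = max(EF_Venue booking=8, EF_Vendor contracts=7) = 8; EF_Catering order = 8+9 = 17
ES_AV setup = 8; EF_AV setup = 8+12 = 20
ES_Stage build = 7; EF_Stage build = 7+4 = 11
ES_Marketing push = max(EF_Permits=15, EF_Catering order=17, EF_AV setup=20, EF_Stage build=11) = 20; EF_Marketing push = 20+3 = 23
Expected project duration μ = 23 days. Critical path: Venue booking → AV setup → Marketing push.

Variances on critical path: σ²_Venue booking=5.444, σ²_AV setup=0.444, σ²_Marketing push=1.778.
Largest is σ²_Venue booking = 5.444.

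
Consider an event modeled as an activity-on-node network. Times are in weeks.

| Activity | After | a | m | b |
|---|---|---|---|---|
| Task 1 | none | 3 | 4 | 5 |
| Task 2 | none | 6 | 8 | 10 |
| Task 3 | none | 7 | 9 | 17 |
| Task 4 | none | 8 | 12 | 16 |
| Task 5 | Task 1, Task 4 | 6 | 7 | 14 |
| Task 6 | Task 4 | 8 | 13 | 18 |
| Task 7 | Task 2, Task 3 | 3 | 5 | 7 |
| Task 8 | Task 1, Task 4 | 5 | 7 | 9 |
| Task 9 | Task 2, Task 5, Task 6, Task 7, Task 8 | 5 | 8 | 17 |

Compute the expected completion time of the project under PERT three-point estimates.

te_Task 1 = (3 + 4·4 + 5)/6 = 24/6 = 4
te_Task 2 = (6 + 4·8 + 10)/6 = 48/6 = 8
te_Task 3 = (7 + 4·9 + 17)/6 = 60/6 = 10
te_Task 4 = (8 + 4·12 + 16)/6 = 72/6 = 12
te_Task 5 = (6 + 4·7 + 14)/6 = 48/6 = 8
te_Task 6 = (8 + 4·13 + 18)/6 = 78/6 = 13
te_Task 7 = (3 + 4·5 + 7)/6 = 30/6 = 5
te_Task 8 = (5 + 4·7 + 9)/6 = 42/6 = 7
te_Task 9 = (5 + 4·8 + 17)/6 = 54/6 = 9

Forward pass:
ES_Task 1 = 0; EF_Task 1 = 4
ES_Task 2 = 0; EF_Task 2 = 8
ES_Task 3 = 0; EF_Task 3 = 10
ES_Task 4 = 0; EF_Task 4 = 12
ES_Task 5 = max(EF_Task 1=4, EF_Task 4=12) = 12; EF_Task 5 = 12+8 = 20
ES_Task 6 = 12; EF_Task 6 = 12+13 = 25
ES_Task 7 = max(EF_Task 2=8, EF_Task 3=10) = 10; EF_Task 7 = 10+5 = 15
ES_Task 8 = max(EF_Task 1=4, EF_Task 4=12) = 12; EF_Task 8 = 12+7 = 19
ES_Task 9 = max(EF_Task 2=8, EF_Task 5=20, EF_Task 6=25, EF_Task 7=15, EF_Task 8=19) = 25; EF_Task 9 = 25+9 = 34
Expected project duration μ = 34 weeks. Critical path: Task 4 → Task 6 → Task 9.

34 weeks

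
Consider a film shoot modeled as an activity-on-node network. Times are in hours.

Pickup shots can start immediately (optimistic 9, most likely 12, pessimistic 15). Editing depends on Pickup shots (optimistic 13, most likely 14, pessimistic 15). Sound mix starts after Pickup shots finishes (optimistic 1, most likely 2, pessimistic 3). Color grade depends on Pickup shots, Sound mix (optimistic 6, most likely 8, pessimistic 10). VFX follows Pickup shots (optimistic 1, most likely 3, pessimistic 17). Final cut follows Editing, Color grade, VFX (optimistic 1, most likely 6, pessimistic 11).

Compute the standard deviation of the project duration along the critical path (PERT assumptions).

te_Pickup shots = (9 + 4·12 + 15)/6 = 72/6 = 12; σ²_Pickup shots = ((15−9)/6)² = 1.000
te_Editing = (13 + 4·14 + 15)/6 = 84/6 = 14; σ²_Editing = ((15−13)/6)² = 0.111
te_Sound mix = (1 + 4·2 + 3)/6 = 12/6 = 2; σ²_Sound mix = ((3−1)/6)² = 0.111
te_Color grade = (6 + 4·8 + 10)/6 = 48/6 = 8; σ²_Color grade = ((10−6)/6)² = 0.444
te_VFX = (1 + 4·3 + 17)/6 = 30/6 = 5; σ²_VFX = ((17−1)/6)² = 7.111
te_Final cut = (1 + 4·6 + 11)/6 = 36/6 = 6; σ²_Final cut = ((11−1)/6)² = 2.778

Forward pass:
ES_Pickup shots = 0; EF_Pickup shots = 12
ES_Editing = 12; EF_Editing = 12+14 = 26
ES_Sound mix = 12; EF_Sound mix = 12+2 = 14
ES_Color grade = max(EF_Pickup shots=12, EF_Sound mix=14) = 14; EF_Color grade = 14+8 = 22
ES_VFX = 12; EF_VFX = 12+5 = 17
ES_Final cut = max(EF_Editing=26, EF_Color grade=22, EF_VFX=17) = 26; EF_Final cut = 26+6 = 32
Expected project duration μ = 32 hours. Critical path: Pickup shots → Editing → Final cut.

Variance along critical path = 1.000 + 0.111 + 2.778 = 3.889
σ = √3.889 = 1.972 hours

1.97 hours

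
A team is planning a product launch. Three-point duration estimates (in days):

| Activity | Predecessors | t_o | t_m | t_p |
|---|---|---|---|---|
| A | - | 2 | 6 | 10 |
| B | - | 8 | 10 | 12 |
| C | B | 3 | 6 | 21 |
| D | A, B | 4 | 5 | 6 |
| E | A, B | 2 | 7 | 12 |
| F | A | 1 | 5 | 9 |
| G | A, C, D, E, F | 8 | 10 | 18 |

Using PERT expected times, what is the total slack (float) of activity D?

te_A = (2 + 4·6 + 10)/6 = 36/6 = 6
te_B = (8 + 4·10 + 12)/6 = 60/6 = 10
te_C = (3 + 4·6 + 21)/6 = 48/6 = 8
te_D = (4 + 4·5 + 6)/6 = 30/6 = 5
te_E = (2 + 4·7 + 12)/6 = 42/6 = 7
te_F = (1 + 4·5 + 9)/6 = 30/6 = 5
te_G = (8 + 4·10 + 18)/6 = 66/6 = 11

Forward pass:
ES_A = 0; EF_A = 6
ES_B = 0; EF_B = 10
ES_C = 10; EF_C = 10+8 = 18
ES_D = max(EF_A=6, EF_B=10) = 10; EF_D = 10+5 = 15
ES_E = max(EF_A=6, EF_B=10) = 10; EF_E = 10+7 = 17
ES_F = 6; EF_F = 6+5 = 11
ES_G = max(EF_A=6, EF_C=18, EF_D=15, EF_E=17, EF_F=11) = 18; EF_G = 18+11 = 29
Expected project duration μ = 29 days. Critical path: B → C → G.

Backward pass:
LF_G = 29; LS_G = 29−11 = 18
LF_F = LS_G = 18; LS_F = 18−5 = 13
LF_E = LS_G = 18; LS_E = 18−7 = 11
LF_D = LS_G = 18; LS_D = 18−5 = 13
LF_C = LS_G = 18; LS_C = 18−8 = 10
LF_B = min(LS_C=10, LS_D=13, LS_E=11) = 10; LS_B = 10−10 = 0
LF_A = min(LS_D=13, LS_E=11, LS_F=13, LS_G=18) = 11; LS_A = 11−6 = 5
Slack_D = LS_D − ES_D = 13 − 10 = 3

3 days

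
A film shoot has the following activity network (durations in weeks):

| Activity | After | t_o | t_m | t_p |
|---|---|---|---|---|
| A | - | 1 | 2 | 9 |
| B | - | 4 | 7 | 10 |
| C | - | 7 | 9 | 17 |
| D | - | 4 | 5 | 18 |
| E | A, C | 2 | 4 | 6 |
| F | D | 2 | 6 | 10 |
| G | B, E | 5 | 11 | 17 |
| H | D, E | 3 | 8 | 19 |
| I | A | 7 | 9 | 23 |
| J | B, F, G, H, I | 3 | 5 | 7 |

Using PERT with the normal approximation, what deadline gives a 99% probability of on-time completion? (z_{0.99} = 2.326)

te_A = (1 + 4·2 + 9)/6 = 18/6 = 3; σ²_A = ((9−1)/6)² = 1.778
te_B = (4 + 4·7 + 10)/6 = 42/6 = 7; σ²_B = ((10−4)/6)² = 1.000
te_C = (7 + 4·9 + 17)/6 = 60/6 = 10; σ²_C = ((17−7)/6)² = 2.778
te_D = (4 + 4·5 + 18)/6 = 42/6 = 7; σ²_D = ((18−4)/6)² = 5.444
te_E = (2 + 4·4 + 6)/6 = 24/6 = 4; σ²_E = ((6−2)/6)² = 0.444
te_F = (2 + 4·6 + 10)/6 = 36/6 = 6; σ²_F = ((10−2)/6)² = 1.778
te_G = (5 + 4·11 + 17)/6 = 66/6 = 11; σ²_G = ((17−5)/6)² = 4.000
te_H = (3 + 4·8 + 19)/6 = 54/6 = 9; σ²_H = ((19−3)/6)² = 7.111
te_I = (7 + 4·9 + 23)/6 = 66/6 = 11; σ²_I = ((23−7)/6)² = 7.111
te_J = (3 + 4·5 + 7)/6 = 30/6 = 5; σ²_J = ((7−3)/6)² = 0.444

Forward pass:
ES_A = 0; EF_A = 3
ES_B = 0; EF_B = 7
ES_C = 0; EF_C = 10
ES_D = 0; EF_D = 7
ES_E = max(EF_A=3, EF_C=10) = 10; EF_E = 10+4 = 14
ES_F = 7; EF_F = 7+6 = 13
ES_G = max(EF_B=7, EF_E=14) = 14; EF_G = 14+11 = 25
ES_H = max(EF_D=7, EF_E=14) = 14; EF_H = 14+9 = 23
ES_I = 3; EF_I = 3+11 = 14
ES_J = max(EF_B=7, EF_F=13, EF_G=25, EF_H=23, EF_I=14) = 25; EF_J = 25+5 = 30
Expected project duration μ = 30 weeks. Critical path: C → E → G → J.

Variance along critical path = 2.778 + 0.444 + 4.000 + 0.444 = 7.667; σ = 2.769 weeks.
D = μ + z·σ = 30 + 2.326·2.769 = 36.4 weeks

36.4 weeks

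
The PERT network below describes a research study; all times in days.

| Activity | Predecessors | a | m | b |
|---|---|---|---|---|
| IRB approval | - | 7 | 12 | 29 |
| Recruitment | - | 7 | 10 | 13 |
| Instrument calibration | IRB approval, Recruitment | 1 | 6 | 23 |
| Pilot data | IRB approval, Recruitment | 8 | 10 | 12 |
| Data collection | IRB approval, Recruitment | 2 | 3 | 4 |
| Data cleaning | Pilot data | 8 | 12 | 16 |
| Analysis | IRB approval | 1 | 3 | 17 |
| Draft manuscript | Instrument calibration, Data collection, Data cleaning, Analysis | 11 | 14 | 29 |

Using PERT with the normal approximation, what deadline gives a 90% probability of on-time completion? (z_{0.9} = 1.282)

58.4 days

te_IRB approval = (7 + 4·12 + 29)/6 = 84/6 = 14; σ²_IRB approval = ((29−7)/6)² = 13.444
te_Recruitment = (7 + 4·10 + 13)/6 = 60/6 = 10; σ²_Recruitment = ((13−7)/6)² = 1.000
te_Instrument calibration = (1 + 4·6 + 23)/6 = 48/6 = 8; σ²_Instrument calibration = ((23−1)/6)² = 13.444
te_Pilot data = (8 + 4·10 + 12)/6 = 60/6 = 10; σ²_Pilot data = ((12−8)/6)² = 0.444
te_Data collection = (2 + 4·3 + 4)/6 = 18/6 = 3; σ²_Data collection = ((4−2)/6)² = 0.111
te_Data cleaning = (8 + 4·12 + 16)/6 = 72/6 = 12; σ²_Data cleaning = ((16−8)/6)² = 1.778
te_Analysis = (1 + 4·3 + 17)/6 = 30/6 = 5; σ²_Analysis = ((17−1)/6)² = 7.111
te_Draft manuscript = (11 + 4·14 + 29)/6 = 96/6 = 16; σ²_Draft manuscript = ((29−11)/6)² = 9.000

Forward pass:
ES_IRB approval = 0; EF_IRB approval = 14
ES_Recruitment = 0; EF_Recruitment = 10
ES_Instrument calibration = max(EF_IRB approval=14, EF_Recruitment=10) = 14; EF_Instrument calibration = 14+8 = 22
ES_Pilot data = max(EF_IRB approval=14, EF_Recruitment=10) = 14; EF_Pilot data = 14+10 = 24
ES_Data collection = max(EF_IRB approval=14, EF_Recruitment=10) = 14; EF_Data collection = 14+3 = 17
ES_Data cleaning = 24; EF_Data cleaning = 24+12 = 36
ES_Analysis = 14; EF_Analysis = 14+5 = 19
ES_Draft manuscript = max(EF_Instrument calibration=22, EF_Data collection=17, EF_Data cleaning=36, EF_Analysis=19) = 36; EF_Draft manuscript = 36+16 = 52
Expected project duration μ = 52 days. Critical path: IRB approval → Pilot data → Data cleaning → Draft manuscript.

Variance along critical path = 13.444 + 0.444 + 1.778 + 9.000 = 24.667; σ = 4.967 days.
D = μ + z·σ = 52 + 1.282·4.967 = 58.4 days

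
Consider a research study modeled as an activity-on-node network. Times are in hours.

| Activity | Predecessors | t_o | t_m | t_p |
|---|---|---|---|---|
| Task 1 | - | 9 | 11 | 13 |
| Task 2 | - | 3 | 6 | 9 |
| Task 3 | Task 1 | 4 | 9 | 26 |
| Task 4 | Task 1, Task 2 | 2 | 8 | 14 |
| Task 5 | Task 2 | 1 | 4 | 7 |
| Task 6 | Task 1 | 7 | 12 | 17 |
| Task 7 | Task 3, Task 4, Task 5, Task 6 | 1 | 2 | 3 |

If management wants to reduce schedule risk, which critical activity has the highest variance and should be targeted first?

Task 6

te_Task 1 = (9 + 4·11 + 13)/6 = 66/6 = 11; σ²_Task 1 = ((13−9)/6)² = 0.444
te_Task 2 = (3 + 4·6 + 9)/6 = 36/6 = 6; σ²_Task 2 = ((9−3)/6)² = 1.000
te_Task 3 = (4 + 4·9 + 26)/6 = 66/6 = 11; σ²_Task 3 = ((26−4)/6)² = 13.444
te_Task 4 = (2 + 4·8 + 14)/6 = 48/6 = 8; σ²_Task 4 = ((14−2)/6)² = 4.000
te_Task 5 = (1 + 4·4 + 7)/6 = 24/6 = 4; σ²_Task 5 = ((7−1)/6)² = 1.000
te_Task 6 = (7 + 4·12 + 17)/6 = 72/6 = 12; σ²_Task 6 = ((17−7)/6)² = 2.778
te_Task 7 = (1 + 4·2 + 3)/6 = 12/6 = 2; σ²_Task 7 = ((3−1)/6)² = 0.111

Forward pass:
ES_Task 1 = 0; EF_Task 1 = 11
ES_Task 2 = 0; EF_Task 2 = 6
ES_Task 3 = 11; EF_Task 3 = 11+11 = 22
ES_Task 4 = max(EF_Task 1=11, EF_Task 2=6) = 11; EF_Task 4 = 11+8 = 19
ES_Task 5 = 6; EF_Task 5 = 6+4 = 10
ES_Task 6 = 11; EF_Task 6 = 11+12 = 23
ES_Task 7 = max(EF_Task 3=22, EF_Task 4=19, EF_Task 5=10, EF_Task 6=23) = 23; EF_Task 7 = 23+2 = 25
Expected project duration μ = 25 hours. Critical path: Task 1 → Task 6 → Task 7.

Variances on critical path: σ²_Task 1=0.444, σ²_Task 6=2.778, σ²_Task 7=0.111.
Largest is σ²_Task 6 = 2.778.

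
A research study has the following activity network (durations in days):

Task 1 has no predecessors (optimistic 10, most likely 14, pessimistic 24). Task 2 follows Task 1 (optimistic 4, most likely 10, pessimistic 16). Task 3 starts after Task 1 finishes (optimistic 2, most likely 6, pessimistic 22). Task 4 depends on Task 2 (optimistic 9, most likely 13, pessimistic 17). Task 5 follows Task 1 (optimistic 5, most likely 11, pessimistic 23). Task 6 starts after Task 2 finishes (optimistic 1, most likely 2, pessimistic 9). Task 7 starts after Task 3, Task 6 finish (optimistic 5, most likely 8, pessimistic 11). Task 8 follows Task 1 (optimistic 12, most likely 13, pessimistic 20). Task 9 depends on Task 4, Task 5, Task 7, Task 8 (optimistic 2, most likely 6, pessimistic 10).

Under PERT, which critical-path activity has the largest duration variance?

Task 1

te_Task 1 = (10 + 4·14 + 24)/6 = 90/6 = 15; σ²_Task 1 = ((24−10)/6)² = 5.444
te_Task 2 = (4 + 4·10 + 16)/6 = 60/6 = 10; σ²_Task 2 = ((16−4)/6)² = 4.000
te_Task 3 = (2 + 4·6 + 22)/6 = 48/6 = 8; σ²_Task 3 = ((22−2)/6)² = 11.111
te_Task 4 = (9 + 4·13 + 17)/6 = 78/6 = 13; σ²_Task 4 = ((17−9)/6)² = 1.778
te_Task 5 = (5 + 4·11 + 23)/6 = 72/6 = 12; σ²_Task 5 = ((23−5)/6)² = 9.000
te_Task 6 = (1 + 4·2 + 9)/6 = 18/6 = 3; σ²_Task 6 = ((9−1)/6)² = 1.778
te_Task 7 = (5 + 4·8 + 11)/6 = 48/6 = 8; σ²_Task 7 = ((11−5)/6)² = 1.000
te_Task 8 = (12 + 4·13 + 20)/6 = 84/6 = 14; σ²_Task 8 = ((20−12)/6)² = 1.778
te_Task 9 = (2 + 4·6 + 10)/6 = 36/6 = 6; σ²_Task 9 = ((10−2)/6)² = 1.778

Forward pass:
ES_Task 1 = 0; EF_Task 1 = 15
ES_Task 2 = 15; EF_Task 2 = 15+10 = 25
ES_Task 3 = 15; EF_Task 3 = 15+8 = 23
ES_Task 4 = 25; EF_Task 4 = 25+13 = 38
ES_Task 5 = 15; EF_Task 5 = 15+12 = 27
ES_Task 6 = 25; EF_Task 6 = 25+3 = 28
ES_Task 7 = max(EF_Task 3=23, EF_Task 6=28) = 28; EF_Task 7 = 28+8 = 36
ES_Task 8 = 15; EF_Task 8 = 15+14 = 29
ES_Task 9 = max(EF_Task 4=38, EF_Task 5=27, EF_Task 7=36, EF_Task 8=29) = 38; EF_Task 9 = 38+6 = 44
Expected project duration μ = 44 days. Critical path: Task 1 → Task 2 → Task 4 → Task 9.

Variances on critical path: σ²_Task 1=5.444, σ²_Task 2=4.000, σ²_Task 4=1.778, σ²_Task 9=1.778.
Largest is σ²_Task 1 = 5.444.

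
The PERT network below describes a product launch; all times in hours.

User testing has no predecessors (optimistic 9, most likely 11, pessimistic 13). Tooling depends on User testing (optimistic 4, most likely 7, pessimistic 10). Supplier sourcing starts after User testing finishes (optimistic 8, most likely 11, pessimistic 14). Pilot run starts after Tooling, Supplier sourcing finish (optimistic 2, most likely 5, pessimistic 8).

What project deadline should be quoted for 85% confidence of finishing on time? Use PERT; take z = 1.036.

te_User testing = (9 + 4·11 + 13)/6 = 66/6 = 11; σ²_User testing = ((13−9)/6)² = 0.444
te_Tooling = (4 + 4·7 + 10)/6 = 42/6 = 7; σ²_Tooling = ((10−4)/6)² = 1.000
te_Supplier sourcing = (8 + 4·11 + 14)/6 = 66/6 = 11; σ²_Supplier sourcing = ((14−8)/6)² = 1.000
te_Pilot run = (2 + 4·5 + 8)/6 = 30/6 = 5; σ²_Pilot run = ((8−2)/6)² = 1.000

Forward pass:
ES_User testing = 0; EF_User testing = 11
ES_Tooling = 11; EF_Tooling = 11+7 = 18
ES_Supplier sourcing = 11; EF_Supplier sourcing = 11+11 = 22
ES_Pilot run = max(EF_Tooling=18, EF_Supplier sourcing=22) = 22; EF_Pilot run = 22+5 = 27
Expected project duration μ = 27 hours. Critical path: User testing → Supplier sourcing → Pilot run.

Variance along critical path = 0.444 + 1.000 + 1.000 = 2.444; σ = 1.563 hours.
D = μ + z·σ = 27 + 1.036·1.563 = 28.6 hours

28.6 hours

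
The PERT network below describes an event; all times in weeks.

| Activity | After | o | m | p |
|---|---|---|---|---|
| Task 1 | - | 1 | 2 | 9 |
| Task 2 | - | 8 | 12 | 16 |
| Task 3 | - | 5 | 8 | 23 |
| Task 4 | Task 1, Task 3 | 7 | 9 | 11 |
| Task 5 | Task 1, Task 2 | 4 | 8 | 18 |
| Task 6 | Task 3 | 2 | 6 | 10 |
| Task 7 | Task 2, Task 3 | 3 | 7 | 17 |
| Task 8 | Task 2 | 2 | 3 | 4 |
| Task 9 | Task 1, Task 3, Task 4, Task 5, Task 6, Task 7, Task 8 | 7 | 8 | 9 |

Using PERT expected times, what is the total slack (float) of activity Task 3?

te_Task 1 = (1 + 4·2 + 9)/6 = 18/6 = 3
te_Task 2 = (8 + 4·12 + 16)/6 = 72/6 = 12
te_Task 3 = (5 + 4·8 + 23)/6 = 60/6 = 10
te_Task 4 = (7 + 4·9 + 11)/6 = 54/6 = 9
te_Task 5 = (4 + 4·8 + 18)/6 = 54/6 = 9
te_Task 6 = (2 + 4·6 + 10)/6 = 36/6 = 6
te_Task 7 = (3 + 4·7 + 17)/6 = 48/6 = 8
te_Task 8 = (2 + 4·3 + 4)/6 = 18/6 = 3
te_Task 9 = (7 + 4·8 + 9)/6 = 48/6 = 8

Forward pass:
ES_Task 1 = 0; EF_Task 1 = 3
ES_Task 2 = 0; EF_Task 2 = 12
ES_Task 3 = 0; EF_Task 3 = 10
ES_Task 4 = max(EF_Task 1=3, EF_Task 3=10) = 10; EF_Task 4 = 10+9 = 19
ES_Task 5 = max(EF_Task 1=3, EF_Task 2=12) = 12; EF_Task 5 = 12+9 = 21
ES_Task 6 = 10; EF_Task 6 = 10+6 = 16
ES_Task 7 = max(EF_Task 2=12, EF_Task 3=10) = 12; EF_Task 7 = 12+8 = 20
ES_Task 8 = 12; EF_Task 8 = 12+3 = 15
ES_Task 9 = max(EF_Task 1=3, EF_Task 3=10, EF_Task 4=19, EF_Task 5=21, EF_Task 6=16, EF_Task 7=20, EF_Task 8=15) = 21; EF_Task 9 = 21+8 = 29
Expected project duration μ = 29 weeks. Critical path: Task 2 → Task 5 → Task 9.

Backward pass:
LF_Task 9 = 29; LS_Task 9 = 29−8 = 21
LF_Task 8 = LS_Task 9 = 21; LS_Task 8 = 21−3 = 18
LF_Task 7 = LS_Task 9 = 21; LS_Task 7 = 21−8 = 13
LF_Task 6 = LS_Task 9 = 21; LS_Task 6 = 21−6 = 15
LF_Task 5 = LS_Task 9 = 21; LS_Task 5 = 21−9 = 12
LF_Task 4 = LS_Task 9 = 21; LS_Task 4 = 21−9 = 12
LF_Task 3 = min(LS_Task 4=12, LS_Task 6=15, LS_Task 7=13, LS_Task 9=21) = 12; LS_Task 3 = 12−10 = 2
LF_Task 2 = min(LS_Task 5=12, LS_Task 7=13, LS_Task 8=18) = 12; LS_Task 2 = 12−12 = 0
LF_Task 1 = min(LS_Task 4=12, LS_Task 5=12, LS_Task 9=21) = 12; LS_Task 1 = 12−3 = 9
Slack_Task 3 = LS_Task 3 − ES_Task 3 = 2 − 0 = 2

2 weeks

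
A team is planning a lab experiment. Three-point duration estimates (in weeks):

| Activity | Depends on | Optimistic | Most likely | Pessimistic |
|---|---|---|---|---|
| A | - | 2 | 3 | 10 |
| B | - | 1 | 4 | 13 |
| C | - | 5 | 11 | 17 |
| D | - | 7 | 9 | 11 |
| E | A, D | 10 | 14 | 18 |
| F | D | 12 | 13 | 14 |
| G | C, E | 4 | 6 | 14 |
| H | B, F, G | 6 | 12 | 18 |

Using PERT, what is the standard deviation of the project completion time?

te_A = (2 + 4·3 + 10)/6 = 24/6 = 4; σ²_A = ((10−2)/6)² = 1.778
te_B = (1 + 4·4 + 13)/6 = 30/6 = 5; σ²_B = ((13−1)/6)² = 4.000
te_C = (5 + 4·11 + 17)/6 = 66/6 = 11; σ²_C = ((17−5)/6)² = 4.000
te_D = (7 + 4·9 + 11)/6 = 54/6 = 9; σ²_D = ((11−7)/6)² = 0.444
te_E = (10 + 4·14 + 18)/6 = 84/6 = 14; σ²_E = ((18−10)/6)² = 1.778
te_F = (12 + 4·13 + 14)/6 = 78/6 = 13; σ²_F = ((14−12)/6)² = 0.111
te_G = (4 + 4·6 + 14)/6 = 42/6 = 7; σ²_G = ((14−4)/6)² = 2.778
te_H = (6 + 4·12 + 18)/6 = 72/6 = 12; σ²_H = ((18−6)/6)² = 4.000

Forward pass:
ES_A = 0; EF_A = 4
ES_B = 0; EF_B = 5
ES_C = 0; EF_C = 11
ES_D = 0; EF_D = 9
ES_E = max(EF_A=4, EF_D=9) = 9; EF_E = 9+14 = 23
ES_F = 9; EF_F = 9+13 = 22
ES_G = max(EF_C=11, EF_E=23) = 23; EF_G = 23+7 = 30
ES_H = max(EF_B=5, EF_F=22, EF_G=30) = 30; EF_H = 30+12 = 42
Expected project duration μ = 42 weeks. Critical path: D → E → G → H.

Variance along critical path = 0.444 + 1.778 + 2.778 + 4.000 = 9.000
σ = √9.000 = 3.000 weeks

3.00 weeks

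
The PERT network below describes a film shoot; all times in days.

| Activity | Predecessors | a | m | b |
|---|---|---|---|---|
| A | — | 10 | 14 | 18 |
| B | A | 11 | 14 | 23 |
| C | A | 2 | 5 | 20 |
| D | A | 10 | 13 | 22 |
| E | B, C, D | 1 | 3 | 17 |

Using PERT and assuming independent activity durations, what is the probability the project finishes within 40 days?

te_A = (10 + 4·14 + 18)/6 = 84/6 = 14; σ²_A = ((18−10)/6)² = 1.778
te_B = (11 + 4·14 + 23)/6 = 90/6 = 15; σ²_B = ((23−11)/6)² = 4.000
te_C = (2 + 4·5 + 20)/6 = 42/6 = 7; σ²_C = ((20−2)/6)² = 9.000
te_D = (10 + 4·13 + 22)/6 = 84/6 = 14; σ²_D = ((22−10)/6)² = 4.000
te_E = (1 + 4·3 + 17)/6 = 30/6 = 5; σ²_E = ((17−1)/6)² = 7.111

Forward pass:
ES_A = 0; EF_A = 14
ES_B = 14; EF_B = 14+15 = 29
ES_C = 14; EF_C = 14+7 = 21
ES_D = 14; EF_D = 14+14 = 28
ES_E = max(EF_B=29, EF_C=21, EF_D=28) = 29; EF_E = 29+5 = 34
Expected project duration μ = 34 days. Critical path: A → B → E.

Variance along critical path = 1.778 + 4.000 + 7.111 = 12.889; σ = √12.889 = 3.590 days.
Z = (40 − 34) / 3.590 = 1.671
P(T ≤ 40) = Φ(1.671) ≈ 0.953

0.953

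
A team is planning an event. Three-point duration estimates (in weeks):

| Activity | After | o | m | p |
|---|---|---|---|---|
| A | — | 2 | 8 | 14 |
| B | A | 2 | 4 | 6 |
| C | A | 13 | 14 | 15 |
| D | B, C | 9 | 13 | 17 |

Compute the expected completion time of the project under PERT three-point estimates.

35 weeks

te_A = (2 + 4·8 + 14)/6 = 48/6 = 8
te_B = (2 + 4·4 + 6)/6 = 24/6 = 4
te_C = (13 + 4·14 + 15)/6 = 84/6 = 14
te_D = (9 + 4·13 + 17)/6 = 78/6 = 13

Forward pass:
ES_A = 0; EF_A = 8
ES_B = 8; EF_B = 8+4 = 12
ES_C = 8; EF_C = 8+14 = 22
ES_D = max(EF_B=12, EF_C=22) = 22; EF_D = 22+13 = 35
Expected project duration μ = 35 weeks. Critical path: A → C → D.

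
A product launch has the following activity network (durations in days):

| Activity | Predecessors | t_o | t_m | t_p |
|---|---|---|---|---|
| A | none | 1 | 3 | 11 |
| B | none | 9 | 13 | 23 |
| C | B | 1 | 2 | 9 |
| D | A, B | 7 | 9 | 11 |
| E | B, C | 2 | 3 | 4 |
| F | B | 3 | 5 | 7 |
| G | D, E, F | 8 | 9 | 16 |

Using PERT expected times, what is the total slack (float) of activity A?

10 days

te_A = (1 + 4·3 + 11)/6 = 24/6 = 4
te_B = (9 + 4·13 + 23)/6 = 84/6 = 14
te_C = (1 + 4·2 + 9)/6 = 18/6 = 3
te_D = (7 + 4·9 + 11)/6 = 54/6 = 9
te_E = (2 + 4·3 + 4)/6 = 18/6 = 3
te_F = (3 + 4·5 + 7)/6 = 30/6 = 5
te_G = (8 + 4·9 + 16)/6 = 60/6 = 10

Forward pass:
ES_A = 0; EF_A = 4
ES_B = 0; EF_B = 14
ES_C = 14; EF_C = 14+3 = 17
ES_D = max(EF_A=4, EF_B=14) = 14; EF_D = 14+9 = 23
ES_E = max(EF_B=14, EF_C=17) = 17; EF_E = 17+3 = 20
ES_F = 14; EF_F = 14+5 = 19
ES_G = max(EF_D=23, EF_E=20, EF_F=19) = 23; EF_G = 23+10 = 33
Expected project duration μ = 33 days. Critical path: B → D → G.

Backward pass:
LF_G = 33; LS_G = 33−10 = 23
LF_F = LS_G = 23; LS_F = 23−5 = 18
LF_E = LS_G = 23; LS_E = 23−3 = 20
LF_D = LS_G = 23; LS_D = 23−9 = 14
LF_C = LS_E = 20; LS_C = 20−3 = 17
LF_B = min(LS_C=17, LS_D=14, LS_E=20, LS_F=18) = 14; LS_B = 14−14 = 0
LF_A = LS_D = 14; LS_A = 14−4 = 10
Slack_A = LS_A − ES_A = 10 − 0 = 10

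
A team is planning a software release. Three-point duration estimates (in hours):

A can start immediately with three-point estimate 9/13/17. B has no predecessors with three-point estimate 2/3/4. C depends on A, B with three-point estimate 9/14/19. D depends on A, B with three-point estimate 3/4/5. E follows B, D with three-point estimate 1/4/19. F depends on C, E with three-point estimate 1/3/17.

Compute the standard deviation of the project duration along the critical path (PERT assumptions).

te_A = (9 + 4·13 + 17)/6 = 78/6 = 13; σ²_A = ((17−9)/6)² = 1.778
te_B = (2 + 4·3 + 4)/6 = 18/6 = 3; σ²_B = ((4−2)/6)² = 0.111
te_C = (9 + 4·14 + 19)/6 = 84/6 = 14; σ²_C = ((19−9)/6)² = 2.778
te_D = (3 + 4·4 + 5)/6 = 24/6 = 4; σ²_D = ((5−3)/6)² = 0.111
te_E = (1 + 4·4 + 19)/6 = 36/6 = 6; σ²_E = ((19−1)/6)² = 9.000
te_F = (1 + 4·3 + 17)/6 = 30/6 = 5; σ²_F = ((17−1)/6)² = 7.111

Forward pass:
ES_A = 0; EF_A = 13
ES_B = 0; EF_B = 3
ES_C = max(EF_A=13, EF_B=3) = 13; EF_C = 13+14 = 27
ES_D = max(EF_A=13, EF_B=3) = 13; EF_D = 13+4 = 17
ES_E = max(EF_B=3, EF_D=17) = 17; EF_E = 17+6 = 23
ES_F = max(EF_C=27, EF_E=23) = 27; EF_F = 27+5 = 32
Expected project duration μ = 32 hours. Critical path: A → C → F.

Variance along critical path = 1.778 + 2.778 + 7.111 = 11.667
σ = √11.667 = 3.416 hours

3.42 hours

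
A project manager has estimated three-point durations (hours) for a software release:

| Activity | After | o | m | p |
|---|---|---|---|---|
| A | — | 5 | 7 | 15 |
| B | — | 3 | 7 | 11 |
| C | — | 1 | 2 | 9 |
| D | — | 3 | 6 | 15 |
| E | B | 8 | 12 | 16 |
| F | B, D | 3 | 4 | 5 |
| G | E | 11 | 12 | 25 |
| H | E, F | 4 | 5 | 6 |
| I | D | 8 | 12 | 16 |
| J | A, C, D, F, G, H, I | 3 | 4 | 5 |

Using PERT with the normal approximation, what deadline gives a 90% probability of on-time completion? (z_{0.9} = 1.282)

40.9 hours

te_A = (5 + 4·7 + 15)/6 = 48/6 = 8; σ²_A = ((15−5)/6)² = 2.778
te_B = (3 + 4·7 + 11)/6 = 42/6 = 7; σ²_B = ((11−3)/6)² = 1.778
te_C = (1 + 4·2 + 9)/6 = 18/6 = 3; σ²_C = ((9−1)/6)² = 1.778
te_D = (3 + 4·6 + 15)/6 = 42/6 = 7; σ²_D = ((15−3)/6)² = 4.000
te_E = (8 + 4·12 + 16)/6 = 72/6 = 12; σ²_E = ((16−8)/6)² = 1.778
te_F = (3 + 4·4 + 5)/6 = 24/6 = 4; σ²_F = ((5−3)/6)² = 0.111
te_G = (11 + 4·12 + 25)/6 = 84/6 = 14; σ²_G = ((25−11)/6)² = 5.444
te_H = (4 + 4·5 + 6)/6 = 30/6 = 5; σ²_H = ((6−4)/6)² = 0.111
te_I = (8 + 4·12 + 16)/6 = 72/6 = 12; σ²_I = ((16−8)/6)² = 1.778
te_J = (3 + 4·4 + 5)/6 = 24/6 = 4; σ²_J = ((5−3)/6)² = 0.111

Forward pass:
ES_A = 0; EF_A = 8
ES_B = 0; EF_B = 7
ES_C = 0; EF_C = 3
ES_D = 0; EF_D = 7
ES_E = 7; EF_E = 7+12 = 19
ES_F = max(EF_B=7, EF_D=7) = 7; EF_F = 7+4 = 11
ES_G = 19; EF_G = 19+14 = 33
ES_H = max(EF_E=19, EF_F=11) = 19; EF_H = 19+5 = 24
ES_I = 7; EF_I = 7+12 = 19
ES_J = max(EF_A=8, EF_C=3, EF_D=7, EF_F=11, EF_G=33, EF_H=24, EF_I=19) = 33; EF_J = 33+4 = 37
Expected project duration μ = 37 hours. Critical path: B → E → G → J.

Variance along critical path = 1.778 + 1.778 + 5.444 + 0.111 = 9.111; σ = 3.018 hours.
D = μ + z·σ = 37 + 1.282·3.018 = 40.9 hours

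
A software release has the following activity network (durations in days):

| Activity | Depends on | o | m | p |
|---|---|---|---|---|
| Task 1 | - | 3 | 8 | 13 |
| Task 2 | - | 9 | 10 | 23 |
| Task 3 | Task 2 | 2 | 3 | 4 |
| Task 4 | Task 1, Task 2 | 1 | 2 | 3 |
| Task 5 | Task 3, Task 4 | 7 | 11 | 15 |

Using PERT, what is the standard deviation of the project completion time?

2.71 days

te_Task 1 = (3 + 4·8 + 13)/6 = 48/6 = 8; σ²_Task 1 = ((13−3)/6)² = 2.778
te_Task 2 = (9 + 4·10 + 23)/6 = 72/6 = 12; σ²_Task 2 = ((23−9)/6)² = 5.444
te_Task 3 = (2 + 4·3 + 4)/6 = 18/6 = 3; σ²_Task 3 = ((4−2)/6)² = 0.111
te_Task 4 = (1 + 4·2 + 3)/6 = 12/6 = 2; σ²_Task 4 = ((3−1)/6)² = 0.111
te_Task 5 = (7 + 4·11 + 15)/6 = 66/6 = 11; σ²_Task 5 = ((15−7)/6)² = 1.778

Forward pass:
ES_Task 1 = 0; EF_Task 1 = 8
ES_Task 2 = 0; EF_Task 2 = 12
ES_Task 3 = 12; EF_Task 3 = 12+3 = 15
ES_Task 4 = max(EF_Task 1=8, EF_Task 2=12) = 12; EF_Task 4 = 12+2 = 14
ES_Task 5 = max(EF_Task 3=15, EF_Task 4=14) = 15; EF_Task 5 = 15+11 = 26
Expected project duration μ = 26 days. Critical path: Task 2 → Task 3 → Task 5.

Variance along critical path = 5.444 + 0.111 + 1.778 = 7.333
σ = √7.333 = 2.708 days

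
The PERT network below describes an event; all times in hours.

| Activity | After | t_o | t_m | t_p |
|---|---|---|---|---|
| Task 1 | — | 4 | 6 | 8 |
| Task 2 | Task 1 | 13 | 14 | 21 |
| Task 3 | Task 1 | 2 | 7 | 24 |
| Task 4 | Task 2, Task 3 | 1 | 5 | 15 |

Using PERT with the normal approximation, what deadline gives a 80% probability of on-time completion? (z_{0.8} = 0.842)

te_Task 1 = (4 + 4·6 + 8)/6 = 36/6 = 6; σ²_Task 1 = ((8−4)/6)² = 0.444
te_Task 2 = (13 + 4·14 + 21)/6 = 90/6 = 15; σ²_Task 2 = ((21−13)/6)² = 1.778
te_Task 3 = (2 + 4·7 + 24)/6 = 54/6 = 9; σ²_Task 3 = ((24−2)/6)² = 13.444
te_Task 4 = (1 + 4·5 + 15)/6 = 36/6 = 6; σ²_Task 4 = ((15−1)/6)² = 5.444

Forward pass:
ES_Task 1 = 0; EF_Task 1 = 6
ES_Task 2 = 6; EF_Task 2 = 6+15 = 21
ES_Task 3 = 6; EF_Task 3 = 6+9 = 15
ES_Task 4 = max(EF_Task 2=21, EF_Task 3=15) = 21; EF_Task 4 = 21+6 = 27
Expected project duration μ = 27 hours. Critical path: Task 1 → Task 2 → Task 4.

Variance along critical path = 0.444 + 1.778 + 5.444 = 7.667; σ = 2.769 hours.
D = μ + z·σ = 27 + 0.842·2.769 = 29.3 hours

29.3 hours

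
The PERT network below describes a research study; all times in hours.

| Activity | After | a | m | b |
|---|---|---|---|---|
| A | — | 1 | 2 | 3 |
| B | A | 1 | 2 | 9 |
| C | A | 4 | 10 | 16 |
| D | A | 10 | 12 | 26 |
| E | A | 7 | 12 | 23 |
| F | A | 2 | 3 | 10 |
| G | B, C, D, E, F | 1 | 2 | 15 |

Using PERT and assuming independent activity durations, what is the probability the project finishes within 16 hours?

te_A = (1 + 4·2 + 3)/6 = 12/6 = 2; σ²_A = ((3−1)/6)² = 0.111
te_B = (1 + 4·2 + 9)/6 = 18/6 = 3; σ²_B = ((9−1)/6)² = 1.778
te_C = (4 + 4·10 + 16)/6 = 60/6 = 10; σ²_C = ((16−4)/6)² = 4.000
te_D = (10 + 4·12 + 26)/6 = 84/6 = 14; σ²_D = ((26−10)/6)² = 7.111
te_E = (7 + 4·12 + 23)/6 = 78/6 = 13; σ²_E = ((23−7)/6)² = 7.111
te_F = (2 + 4·3 + 10)/6 = 24/6 = 4; σ²_F = ((10−2)/6)² = 1.778
te_G = (1 + 4·2 + 15)/6 = 24/6 = 4; σ²_G = ((15−1)/6)² = 5.444

Forward pass:
ES_A = 0; EF_A = 2
ES_B = 2; EF_B = 2+3 = 5
ES_C = 2; EF_C = 2+10 = 12
ES_D = 2; EF_D = 2+14 = 16
ES_E = 2; EF_E = 2+13 = 15
ES_F = 2; EF_F = 2+4 = 6
ES_G = max(EF_B=5, EF_C=12, EF_D=16, EF_E=15, EF_F=6) = 16; EF_G = 16+4 = 20
Expected project duration μ = 20 hours. Critical path: A → D → G.

Variance along critical path = 0.111 + 7.111 + 5.444 = 12.667; σ = √12.667 = 3.559 hours.
Z = (16 − 20) / 3.559 = -1.124
P(T ≤ 16) = Φ(-1.124) ≈ 0.131

0.131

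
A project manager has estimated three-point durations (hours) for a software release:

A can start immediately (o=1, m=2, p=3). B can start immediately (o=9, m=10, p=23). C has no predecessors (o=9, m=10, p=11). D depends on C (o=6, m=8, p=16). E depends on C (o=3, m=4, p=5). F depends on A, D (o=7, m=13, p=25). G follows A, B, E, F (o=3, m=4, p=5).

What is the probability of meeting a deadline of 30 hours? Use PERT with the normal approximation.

0.022

te_A = (1 + 4·2 + 3)/6 = 12/6 = 2; σ²_A = ((3−1)/6)² = 0.111
te_B = (9 + 4·10 + 23)/6 = 72/6 = 12; σ²_B = ((23−9)/6)² = 5.444
te_C = (9 + 4·10 + 11)/6 = 60/6 = 10; σ²_C = ((11−9)/6)² = 0.111
te_D = (6 + 4·8 + 16)/6 = 54/6 = 9; σ²_D = ((16−6)/6)² = 2.778
te_E = (3 + 4·4 + 5)/6 = 24/6 = 4; σ²_E = ((5−3)/6)² = 0.111
te_F = (7 + 4·13 + 25)/6 = 84/6 = 14; σ²_F = ((25−7)/6)² = 9.000
te_G = (3 + 4·4 + 5)/6 = 24/6 = 4; σ²_G = ((5−3)/6)² = 0.111

Forward pass:
ES_A = 0; EF_A = 2
ES_B = 0; EF_B = 12
ES_C = 0; EF_C = 10
ES_D = 10; EF_D = 10+9 = 19
ES_E = 10; EF_E = 10+4 = 14
ES_F = max(EF_A=2, EF_D=19) = 19; EF_F = 19+14 = 33
ES_G = max(EF_A=2, EF_B=12, EF_E=14, EF_F=33) = 33; EF_G = 33+4 = 37
Expected project duration μ = 37 hours. Critical path: C → D → F → G.

Variance along critical path = 0.111 + 2.778 + 9.000 + 0.111 = 12.000; σ = √12.000 = 3.464 hours.
Z = (30 − 37) / 3.464 = -2.021
P(T ≤ 30) = Φ(-2.021) ≈ 0.022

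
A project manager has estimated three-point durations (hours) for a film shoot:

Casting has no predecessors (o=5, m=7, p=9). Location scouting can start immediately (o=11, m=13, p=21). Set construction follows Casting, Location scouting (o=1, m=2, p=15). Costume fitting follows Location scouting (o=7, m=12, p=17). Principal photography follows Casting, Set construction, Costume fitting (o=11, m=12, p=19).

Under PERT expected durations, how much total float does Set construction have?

8 hours

te_Casting = (5 + 4·7 + 9)/6 = 42/6 = 7
te_Location scouting = (11 + 4·13 + 21)/6 = 84/6 = 14
te_Set construction = (1 + 4·2 + 15)/6 = 24/6 = 4
te_Costume fitting = (7 + 4·12 + 17)/6 = 72/6 = 12
te_Principal photography = (11 + 4·12 + 19)/6 = 78/6 = 13

Forward pass:
ES_Casting = 0; EF_Casting = 7
ES_Location scouting = 0; EF_Location scouting = 14
ES_Set construction = max(EF_Casting=7, EF_Location scouting=14) = 14; EF_Set construction = 14+4 = 18
ES_Costume fitting = 14; EF_Costume fitting = 14+12 = 26
ES_Principal photography = max(EF_Casting=7, EF_Set construction=18, EF_Costume fitting=26) = 26; EF_Principal photography = 26+13 = 39
Expected project duration μ = 39 hours. Critical path: Location scouting → Costume fitting → Principal photography.

Backward pass:
LF_Principal photography = 39; LS_Principal photography = 39−13 = 26
LF_Costume fitting = LS_Principal photography = 26; LS_Costume fitting = 26−12 = 14
LF_Set construction = LS_Principal photography = 26; LS_Set construction = 26−4 = 22
LF_Location scouting = min(LS_Set construction=22, LS_Costume fitting=14) = 14; LS_Location scouting = 14−14 = 0
LF_Casting = min(LS_Set construction=22, LS_Principal photography=26) = 22; LS_Casting = 22−7 = 15
Slack_Set construction = LS_Set construction − ES_Set construction = 22 − 14 = 8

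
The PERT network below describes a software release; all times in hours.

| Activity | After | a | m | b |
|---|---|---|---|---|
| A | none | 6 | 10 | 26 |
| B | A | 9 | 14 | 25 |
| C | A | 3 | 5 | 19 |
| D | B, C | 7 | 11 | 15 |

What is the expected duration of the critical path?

te_A = (6 + 4·10 + 26)/6 = 72/6 = 12
te_B = (9 + 4·14 + 25)/6 = 90/6 = 15
te_C = (3 + 4·5 + 19)/6 = 42/6 = 7
te_D = (7 + 4·11 + 15)/6 = 66/6 = 11

Forward pass:
ES_A = 0; EF_A = 12
ES_B = 12; EF_B = 12+15 = 27
ES_C = 12; EF_C = 12+7 = 19
ES_D = max(EF_B=27, EF_C=19) = 27; EF_D = 27+11 = 38
Expected project duration μ = 38 hours. Critical path: A → B → D.

38 hours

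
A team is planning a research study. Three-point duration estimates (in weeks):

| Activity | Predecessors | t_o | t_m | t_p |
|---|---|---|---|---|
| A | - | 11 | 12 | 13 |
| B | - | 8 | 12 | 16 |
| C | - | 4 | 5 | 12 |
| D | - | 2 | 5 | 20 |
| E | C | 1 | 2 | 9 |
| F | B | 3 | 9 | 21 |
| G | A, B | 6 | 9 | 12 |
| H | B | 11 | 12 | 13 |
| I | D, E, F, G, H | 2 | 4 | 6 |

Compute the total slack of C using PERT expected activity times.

te_A = (11 + 4·12 + 13)/6 = 72/6 = 12
te_B = (8 + 4·12 + 16)/6 = 72/6 = 12
te_C = (4 + 4·5 + 12)/6 = 36/6 = 6
te_D = (2 + 4·5 + 20)/6 = 42/6 = 7
te_E = (1 + 4·2 + 9)/6 = 18/6 = 3
te_F = (3 + 4·9 + 21)/6 = 60/6 = 10
te_G = (6 + 4·9 + 12)/6 = 54/6 = 9
te_H = (11 + 4·12 + 13)/6 = 72/6 = 12
te_I = (2 + 4·4 + 6)/6 = 24/6 = 4

Forward pass:
ES_A = 0; EF_A = 12
ES_B = 0; EF_B = 12
ES_C = 0; EF_C = 6
ES_D = 0; EF_D = 7
ES_E = 6; EF_E = 6+3 = 9
ES_F = 12; EF_F = 12+10 = 22
ES_G = max(EF_A=12, EF_B=12) = 12; EF_G = 12+9 = 21
ES_H = 12; EF_H = 12+12 = 24
ES_I = max(EF_D=7, EF_E=9, EF_F=22, EF_G=21, EF_H=24) = 24; EF_I = 24+4 = 28
Expected project duration μ = 28 weeks. Critical path: B → H → I.

Backward pass:
LF_I = 28; LS_I = 28−4 = 24
LF_H = LS_I = 24; LS_H = 24−12 = 12
LF_G = LS_I = 24; LS_G = 24−9 = 15
LF_F = LS_I = 24; LS_F = 24−10 = 14
LF_E = LS_I = 24; LS_E = 24−3 = 21
LF_D = LS_I = 24; LS_D = 24−7 = 17
LF_C = LS_E = 21; LS_C = 21−6 = 15
LF_B = min(LS_F=14, LS_G=15, LS_H=12) = 12; LS_B = 12−12 = 0
LF_A = LS_G = 15; LS_A = 15−12 = 3
Slack_C = LS_C − ES_C = 15 − 0 = 15

15 weeks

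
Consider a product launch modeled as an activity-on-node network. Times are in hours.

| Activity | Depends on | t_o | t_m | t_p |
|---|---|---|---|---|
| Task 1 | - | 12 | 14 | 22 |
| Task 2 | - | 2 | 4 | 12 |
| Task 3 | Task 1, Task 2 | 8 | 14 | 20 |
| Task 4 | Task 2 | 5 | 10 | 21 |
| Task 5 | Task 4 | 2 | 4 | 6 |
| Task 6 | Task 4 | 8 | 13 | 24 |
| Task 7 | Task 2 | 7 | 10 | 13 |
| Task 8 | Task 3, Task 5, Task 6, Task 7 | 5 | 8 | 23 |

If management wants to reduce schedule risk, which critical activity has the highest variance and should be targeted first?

Task 8

te_Task 1 = (12 + 4·14 + 22)/6 = 90/6 = 15; σ²_Task 1 = ((22−12)/6)² = 2.778
te_Task 2 = (2 + 4·4 + 12)/6 = 30/6 = 5; σ²_Task 2 = ((12−2)/6)² = 2.778
te_Task 3 = (8 + 4·14 + 20)/6 = 84/6 = 14; σ²_Task 3 = ((20−8)/6)² = 4.000
te_Task 4 = (5 + 4·10 + 21)/6 = 66/6 = 11; σ²_Task 4 = ((21−5)/6)² = 7.111
te_Task 5 = (2 + 4·4 + 6)/6 = 24/6 = 4; σ²_Task 5 = ((6−2)/6)² = 0.444
te_Task 6 = (8 + 4·13 + 24)/6 = 84/6 = 14; σ²_Task 6 = ((24−8)/6)² = 7.111
te_Task 7 = (7 + 4·10 + 13)/6 = 60/6 = 10; σ²_Task 7 = ((13−7)/6)² = 1.000
te_Task 8 = (5 + 4·8 + 23)/6 = 60/6 = 10; σ²_Task 8 = ((23−5)/6)² = 9.000

Forward pass:
ES_Task 1 = 0; EF_Task 1 = 15
ES_Task 2 = 0; EF_Task 2 = 5
ES_Task 3 = max(EF_Task 1=15, EF_Task 2=5) = 15; EF_Task 3 = 15+14 = 29
ES_Task 4 = 5; EF_Task 4 = 5+11 = 16
ES_Task 5 = 16; EF_Task 5 = 16+4 = 20
ES_Task 6 = 16; EF_Task 6 = 16+14 = 30
ES_Task 7 = 5; EF_Task 7 = 5+10 = 15
ES_Task 8 = max(EF_Task 3=29, EF_Task 5=20, EF_Task 6=30, EF_Task 7=15) = 30; EF_Task 8 = 30+10 = 40
Expected project duration μ = 40 hours. Critical path: Task 2 → Task 4 → Task 6 → Task 8.

Variances on critical path: σ²_Task 2=2.778, σ²_Task 4=7.111, σ²_Task 6=7.111, σ²_Task 8=9.000.
Largest is σ²_Task 8 = 9.000.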